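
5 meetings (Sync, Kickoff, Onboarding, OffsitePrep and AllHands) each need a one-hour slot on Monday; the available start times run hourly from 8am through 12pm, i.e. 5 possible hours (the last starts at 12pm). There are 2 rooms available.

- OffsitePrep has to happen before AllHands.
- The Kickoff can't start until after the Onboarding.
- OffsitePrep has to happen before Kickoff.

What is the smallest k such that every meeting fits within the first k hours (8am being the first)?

The precedence chain requires at least 2 distinct hours.
With at most 2 per hour and 5 meetings, at least 3 hours are needed.
3 works (last occupied hour: 10am): for example Sync in 10am, Onboarding in 8am, Kickoff in 9am, AllHands in 9am, OffsitePrep in 8am.

3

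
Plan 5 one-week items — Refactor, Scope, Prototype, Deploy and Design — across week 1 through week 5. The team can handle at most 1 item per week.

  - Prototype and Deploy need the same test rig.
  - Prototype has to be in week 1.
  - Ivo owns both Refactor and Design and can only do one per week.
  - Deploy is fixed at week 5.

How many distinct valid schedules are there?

Splitting on Refactor: it can be week 2 (2), week 3 (2), week 4 (2). Listing each branch's schedules as (Scope, Prototype, Deploy, Design) by week number:
Refactor=week 2: (3,1,5,4) (4,1,5,3) — 2.
Refactor=week 3: (2,1,5,4) (4,1,5,2) — 2.
Refactor=week 4: (2,1,5,3) (3,1,5,2) — 2.
Summing: 2 + 2 + 2 = 6.

6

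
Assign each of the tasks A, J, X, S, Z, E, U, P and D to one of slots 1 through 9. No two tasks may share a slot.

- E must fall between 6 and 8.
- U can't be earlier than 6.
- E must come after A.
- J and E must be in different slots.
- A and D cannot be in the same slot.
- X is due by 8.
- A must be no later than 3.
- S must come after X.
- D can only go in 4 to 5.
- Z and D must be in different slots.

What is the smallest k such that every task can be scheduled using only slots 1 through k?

9

The precedence chain requires at least 2 distinct slots.
With at most 1 per slot and 9 tasks, at least 9 slots are needed.
E can't be placed before 6, so the schedule must run through at least slot 6.
9 works (last occupied slot: 9): for example U in 7; X in 2; Z in 8; J in 5; P in 9; A in 1; S in 3; D in 4; E in 6.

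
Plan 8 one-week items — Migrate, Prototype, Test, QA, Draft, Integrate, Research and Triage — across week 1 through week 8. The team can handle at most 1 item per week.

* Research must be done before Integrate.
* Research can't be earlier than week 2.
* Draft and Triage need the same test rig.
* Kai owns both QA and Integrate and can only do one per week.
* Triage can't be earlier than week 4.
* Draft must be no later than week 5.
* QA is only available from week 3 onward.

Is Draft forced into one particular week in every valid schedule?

Draft can be week 1 (e.g. Draft -> week 1; Test -> week 8; Triage -> week 4; Integrate -> week 5; QA -> week 3; Prototype -> week 7; Migrate -> week 6; Research -> week 2) or week 2 (e.g. Triage -> week 4, Draft -> week 2, Migrate -> week 1, QA -> week 3, Test -> week 8, Research -> week 5, Integrate -> week 6, Prototype -> week 7).

No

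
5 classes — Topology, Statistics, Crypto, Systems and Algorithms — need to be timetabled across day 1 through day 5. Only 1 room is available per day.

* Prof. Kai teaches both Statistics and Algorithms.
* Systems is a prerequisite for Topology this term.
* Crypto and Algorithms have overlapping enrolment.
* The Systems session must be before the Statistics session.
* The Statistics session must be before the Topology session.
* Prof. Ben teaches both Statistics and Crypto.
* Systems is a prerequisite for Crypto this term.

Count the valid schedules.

Splitting on Topology: it can be day 3 (2), day 4 (5), day 5 (8). Listing each branch's schedules as (Statistics, Crypto, Systems, Algorithms) by day number:
Topology=day 3: (2,4,1,5) (2,5,1,4) — 2.
Topology=day 4: (2,3,1,5) (2,5,1,3) (3,2,1,5) (3,5,1,2) (3,5,2,1) — 5.
Topology=day 5: (2,3,1,4) (2,4,1,3) (3,2,1,4) (3,4,1,2) (3,4,2,1) (4,2,1,3) (4,3,1,2) (4,3,2,1) — 8.
Summing: 2 + 5 + 8 = 15.

15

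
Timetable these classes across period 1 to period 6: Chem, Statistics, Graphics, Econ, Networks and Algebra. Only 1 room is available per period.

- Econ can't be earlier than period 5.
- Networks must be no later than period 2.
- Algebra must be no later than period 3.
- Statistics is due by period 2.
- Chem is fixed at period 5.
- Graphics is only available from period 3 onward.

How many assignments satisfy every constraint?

2

Enumerating: Chem=period 5, Statistics=period 1, Algebra=period 3, Networks=period 2, Graphics=period 4, Econ=period 6 | Chem -> period 5; Graphics -> period 4; Algebra -> period 3; Econ -> period 6; Statistics -> period 2; Networks -> period 1.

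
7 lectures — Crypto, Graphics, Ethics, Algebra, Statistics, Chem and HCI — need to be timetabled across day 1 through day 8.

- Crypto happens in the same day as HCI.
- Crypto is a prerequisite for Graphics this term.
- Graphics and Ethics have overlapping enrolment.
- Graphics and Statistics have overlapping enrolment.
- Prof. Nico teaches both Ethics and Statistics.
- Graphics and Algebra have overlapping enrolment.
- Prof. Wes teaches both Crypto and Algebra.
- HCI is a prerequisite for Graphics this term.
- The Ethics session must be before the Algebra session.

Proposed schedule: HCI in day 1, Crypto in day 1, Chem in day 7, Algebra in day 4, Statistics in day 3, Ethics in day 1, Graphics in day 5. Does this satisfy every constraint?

Yes, all constraints hold

Prof. Wes teaches both Crypto and Algebra — holds.
Crypto happens in the same day as HCI — holds.
Crypto is a prerequisite for Graphics this term — holds.
Prof. Nico teaches both Ethics and Statistics — holds.
Graphics and Ethics have overlapping enrolment — holds.
HCI is a prerequisite for Graphics this term — holds.
The Ethics session must be before the Algebra session — holds.
Graphics and Algebra have overlapping enrolment — holds.
Graphics and Statistics have overlapping enrolment — holds.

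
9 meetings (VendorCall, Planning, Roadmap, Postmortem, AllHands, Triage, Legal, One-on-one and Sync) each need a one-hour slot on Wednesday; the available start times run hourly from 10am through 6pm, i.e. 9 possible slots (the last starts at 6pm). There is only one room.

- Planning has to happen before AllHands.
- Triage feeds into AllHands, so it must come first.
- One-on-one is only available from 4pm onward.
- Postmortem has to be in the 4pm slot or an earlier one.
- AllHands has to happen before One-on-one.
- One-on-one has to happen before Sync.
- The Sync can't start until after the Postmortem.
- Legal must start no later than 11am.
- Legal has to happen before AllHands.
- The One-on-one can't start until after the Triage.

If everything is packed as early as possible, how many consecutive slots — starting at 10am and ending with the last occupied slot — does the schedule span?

9

The precedence chain requires at least 4 distinct slots.
With at most 1 per slot and 9 meetings, at least 9 slots are needed.
Propagating the time windows through the other constraints, Sync can't land before 5pm — that is slot 8 counting from 10am — so the schedule must run through at least 8 slots.
9 works (last occupied slot: 6pm): for example Legal in 10am, Postmortem in 11am, Triage in 12pm, Roadmap in 6pm, One-on-one in 4pm, Planning in 1pm, AllHands in 2pm, VendorCall in 3pm, Sync in 5pm.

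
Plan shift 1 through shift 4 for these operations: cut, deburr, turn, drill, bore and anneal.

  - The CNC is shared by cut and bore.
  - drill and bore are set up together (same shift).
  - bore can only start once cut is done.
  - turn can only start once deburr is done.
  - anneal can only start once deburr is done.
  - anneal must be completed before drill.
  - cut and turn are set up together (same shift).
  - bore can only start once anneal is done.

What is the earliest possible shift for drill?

shift 3

Precedence pushes drill to at least shift 3.
drill at shift 3 is achievable: cut=shift 2, bore=shift 3, drill=shift 3, deburr=shift 1, anneal=shift 2, turn=shift 2.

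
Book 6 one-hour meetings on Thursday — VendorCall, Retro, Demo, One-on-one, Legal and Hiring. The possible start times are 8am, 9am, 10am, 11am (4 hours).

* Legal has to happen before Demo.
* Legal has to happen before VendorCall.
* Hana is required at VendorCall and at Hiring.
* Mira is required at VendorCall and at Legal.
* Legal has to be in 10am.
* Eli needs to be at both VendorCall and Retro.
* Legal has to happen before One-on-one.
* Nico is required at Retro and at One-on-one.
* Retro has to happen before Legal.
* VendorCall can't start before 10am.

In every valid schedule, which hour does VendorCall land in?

11am

VendorCall's window is 10am–11am.
Legal is fixed at 10am, and VendorCall can't share a hour with Legal.
So VendorCall must be 11am.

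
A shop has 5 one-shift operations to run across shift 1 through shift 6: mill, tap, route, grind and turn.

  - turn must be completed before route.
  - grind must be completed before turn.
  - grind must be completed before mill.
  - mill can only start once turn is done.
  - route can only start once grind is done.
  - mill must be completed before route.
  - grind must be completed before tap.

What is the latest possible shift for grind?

Downstream work caps grind at shift 3.
grind at shift 3 is achievable: turn=shift 4, mill=shift 5, grind=shift 3, route=shift 6, tap=shift 4.

shift 3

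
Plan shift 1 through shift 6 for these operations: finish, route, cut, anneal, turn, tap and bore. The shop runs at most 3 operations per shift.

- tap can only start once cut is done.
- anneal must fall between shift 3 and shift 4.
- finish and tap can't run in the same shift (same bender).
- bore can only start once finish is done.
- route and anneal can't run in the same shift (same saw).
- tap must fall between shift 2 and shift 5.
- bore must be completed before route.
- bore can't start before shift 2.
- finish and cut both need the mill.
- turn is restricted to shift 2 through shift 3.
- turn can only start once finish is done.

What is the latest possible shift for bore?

shift 5

Bore is available from shift 2; downstream work caps bore at shift 5.
bore at shift 5 is achievable: tap in shift 3; bore in shift 5; route in shift 6; anneal in shift 3; turn in shift 2; finish in shift 1; cut in shift 2.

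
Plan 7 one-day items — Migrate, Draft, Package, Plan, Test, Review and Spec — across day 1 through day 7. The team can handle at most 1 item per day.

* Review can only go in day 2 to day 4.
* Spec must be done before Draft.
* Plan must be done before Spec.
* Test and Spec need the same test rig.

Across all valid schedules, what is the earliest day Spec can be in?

Precedence pushes Spec to at least day 2; downstream work caps Spec at day 6.
Spec at day 2 is achievable: Review -> day 3; Spec -> day 2; Migrate -> day 5; Test -> day 7; Draft -> day 4; Plan -> day 1; Package -> day 6.

day 2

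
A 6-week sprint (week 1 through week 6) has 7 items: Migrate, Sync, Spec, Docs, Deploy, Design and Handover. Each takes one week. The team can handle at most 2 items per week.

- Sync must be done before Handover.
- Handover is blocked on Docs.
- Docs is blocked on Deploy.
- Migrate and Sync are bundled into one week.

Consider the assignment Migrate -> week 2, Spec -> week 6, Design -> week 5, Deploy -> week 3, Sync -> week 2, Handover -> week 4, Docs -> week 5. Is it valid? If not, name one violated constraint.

Docs is blocked on Deploy — holds.
Handover is blocked on Docs — violated.
Sync must be done before Handover — holds.
The team can handle at most 2 items per week — holds.
Migrate and Sync are bundled into one week — holds.

No — it violates: Handover is blocked on Docs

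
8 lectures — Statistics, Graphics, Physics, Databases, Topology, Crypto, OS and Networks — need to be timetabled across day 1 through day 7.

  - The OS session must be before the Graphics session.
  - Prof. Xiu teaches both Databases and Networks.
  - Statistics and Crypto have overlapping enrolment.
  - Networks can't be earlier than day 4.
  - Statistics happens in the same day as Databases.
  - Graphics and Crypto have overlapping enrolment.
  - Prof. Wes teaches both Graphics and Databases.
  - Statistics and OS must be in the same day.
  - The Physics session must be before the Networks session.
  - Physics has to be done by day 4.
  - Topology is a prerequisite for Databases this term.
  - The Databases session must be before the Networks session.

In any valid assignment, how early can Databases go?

day 2

Precedence pushes Databases to at least day 2; downstream work caps Databases at day 6.
Databases at day 2 is achievable: Databases -> day 2, Graphics -> day 3, Physics -> day 1, Crypto -> day 1, Networks -> day 4, OS -> day 2, Statistics -> day 2, Topology -> day 1.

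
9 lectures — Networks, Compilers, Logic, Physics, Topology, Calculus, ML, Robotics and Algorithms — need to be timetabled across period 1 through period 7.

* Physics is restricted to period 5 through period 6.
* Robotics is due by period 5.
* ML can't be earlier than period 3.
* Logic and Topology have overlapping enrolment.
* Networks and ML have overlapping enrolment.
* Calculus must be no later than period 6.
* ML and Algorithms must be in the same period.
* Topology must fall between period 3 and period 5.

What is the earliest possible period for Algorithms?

Algorithms must be in the same period as ML, which can't be before period 3, so Algorithms is at least period 3.
Algorithms at period 3 is achievable: Networks in period 1; Topology in period 3; Logic in period 1; Calculus in period 1; Algorithms in period 3; ML in period 3; Physics in period 5; Robotics in period 1; Compilers in period 1.

period 3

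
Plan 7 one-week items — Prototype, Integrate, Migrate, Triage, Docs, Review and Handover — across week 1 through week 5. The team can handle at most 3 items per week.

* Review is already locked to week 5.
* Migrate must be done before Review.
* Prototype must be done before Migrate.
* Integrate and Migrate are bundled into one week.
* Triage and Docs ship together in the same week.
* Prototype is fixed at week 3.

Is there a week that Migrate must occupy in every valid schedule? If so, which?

week 4

Prototype is fixed at week 3 and must come before Migrate, so Migrate is at least week 4.
Review is fixed at week 5 and must come after Migrate, so Migrate is at most week 4.
So Migrate must be week 4.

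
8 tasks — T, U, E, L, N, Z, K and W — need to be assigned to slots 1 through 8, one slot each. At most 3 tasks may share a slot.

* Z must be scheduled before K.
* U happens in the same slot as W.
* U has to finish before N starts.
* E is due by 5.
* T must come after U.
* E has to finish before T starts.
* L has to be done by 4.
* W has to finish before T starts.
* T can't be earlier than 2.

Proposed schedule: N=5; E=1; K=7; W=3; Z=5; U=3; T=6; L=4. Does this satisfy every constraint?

Yes, all constraints hold

U has to finish before N starts — holds.
Z must be scheduled before K — holds.
T must come after U — holds.
E is due by 5 — holds.
W has to finish before T starts — holds.
At most 3 tasks may share a slot — holds.
E has to finish before T starts — holds.
L has to be done by 4 — holds.
U happens in the same slot as W — holds.
T can't be earlier than 2 — holds.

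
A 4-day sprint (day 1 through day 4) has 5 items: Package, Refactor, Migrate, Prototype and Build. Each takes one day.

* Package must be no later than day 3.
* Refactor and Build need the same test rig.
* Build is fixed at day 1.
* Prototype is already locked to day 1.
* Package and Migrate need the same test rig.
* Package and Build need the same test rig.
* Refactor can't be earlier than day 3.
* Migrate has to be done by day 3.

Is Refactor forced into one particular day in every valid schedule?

Refactor can be day 3 (e.g. Refactor in day 3, Build in day 1, Prototype in day 1, Package in day 2, Migrate in day 1) or day 4 (e.g. Build in day 1; Migrate in day 1; Prototype in day 1; Package in day 2; Refactor in day 4).

No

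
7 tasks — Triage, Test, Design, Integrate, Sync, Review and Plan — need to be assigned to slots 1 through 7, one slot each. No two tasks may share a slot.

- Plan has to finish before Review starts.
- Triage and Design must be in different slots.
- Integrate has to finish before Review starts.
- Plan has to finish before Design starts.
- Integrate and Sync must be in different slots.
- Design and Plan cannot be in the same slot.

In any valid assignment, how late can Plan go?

Downstream work caps Plan at 6.
Plan at 5 is achievable: Review in 6, Test in 3, Design in 7, Sync in 4, Plan in 5, Triage in 2, Integrate in 1.
Nothing later works — the conflict and capacity constraints rule out every slot after 5.

5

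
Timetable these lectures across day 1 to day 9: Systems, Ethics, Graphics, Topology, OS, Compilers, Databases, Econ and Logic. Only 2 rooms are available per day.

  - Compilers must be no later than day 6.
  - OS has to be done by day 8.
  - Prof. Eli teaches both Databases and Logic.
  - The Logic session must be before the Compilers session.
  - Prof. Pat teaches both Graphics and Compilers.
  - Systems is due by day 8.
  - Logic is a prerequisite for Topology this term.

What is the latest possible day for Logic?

day 5

Downstream work caps Logic at day 5.
Logic at day 5 is achievable: Compilers -> day 6; Ethics -> day 2; Topology -> day 6; Econ -> day 3; Systems -> day 1; Logic -> day 5; OS -> day 1; Databases -> day 3; Graphics -> day 2.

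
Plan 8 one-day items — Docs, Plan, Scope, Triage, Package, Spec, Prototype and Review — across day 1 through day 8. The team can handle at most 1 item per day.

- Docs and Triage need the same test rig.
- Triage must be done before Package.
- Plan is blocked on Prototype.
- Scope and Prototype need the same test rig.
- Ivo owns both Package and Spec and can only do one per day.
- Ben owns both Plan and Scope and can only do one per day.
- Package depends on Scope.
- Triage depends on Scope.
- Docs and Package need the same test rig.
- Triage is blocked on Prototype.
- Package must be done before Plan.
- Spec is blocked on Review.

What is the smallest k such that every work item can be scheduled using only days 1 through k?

8 days

The precedence chain requires at least 4 distinct days.
With at most 1 per day and 8 work items, at least 8 days are needed.
8 works (last occupied day: day 8): for example Scope -> day 1; Spec -> day 7; Docs -> day 8; Review -> day 6; Plan -> day 5; Triage -> day 3; Prototype -> day 2; Package -> day 4.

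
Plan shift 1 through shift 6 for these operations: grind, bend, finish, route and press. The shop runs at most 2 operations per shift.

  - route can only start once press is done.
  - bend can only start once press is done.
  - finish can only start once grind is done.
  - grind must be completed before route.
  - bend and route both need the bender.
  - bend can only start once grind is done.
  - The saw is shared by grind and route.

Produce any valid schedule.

route=shift 3; press=shift 1; finish=shift 2; bend=shift 2; grind=shift 1

Checking: press(shift 1) before route(shift 3); grind(shift 1) before finish(shift 2); grind(shift 1) before bend(shift 2); press(shift 1) before bend(shift 2); grind(shift 1) before route(shift 3); grind(shift 1) != route(shift 3); bend(shift 2) != route(shift 3); max 2 per shift (cap 2).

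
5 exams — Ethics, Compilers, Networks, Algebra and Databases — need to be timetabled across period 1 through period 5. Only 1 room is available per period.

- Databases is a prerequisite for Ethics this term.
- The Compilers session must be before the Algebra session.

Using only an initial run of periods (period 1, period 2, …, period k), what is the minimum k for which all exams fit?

The precedence chain requires at least 2 distinct periods.
With at most 1 per period and 5 exams, at least 5 periods are needed.
5 works (last occupied period: period 5): for example Compilers=period 3; Algebra=period 4; Ethics=period 2; Networks=period 5; Databases=period 1.

5 periods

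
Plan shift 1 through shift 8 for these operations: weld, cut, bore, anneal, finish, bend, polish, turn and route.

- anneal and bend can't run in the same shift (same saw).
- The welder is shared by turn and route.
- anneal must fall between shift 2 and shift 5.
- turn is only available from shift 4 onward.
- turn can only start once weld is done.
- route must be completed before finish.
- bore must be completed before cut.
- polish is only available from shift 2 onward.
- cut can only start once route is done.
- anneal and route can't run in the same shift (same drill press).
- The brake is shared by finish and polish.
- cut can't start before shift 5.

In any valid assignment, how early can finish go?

Precedence pushes finish to at least shift 2.
finish at shift 2 is achievable: route in shift 1; finish in shift 2; weld in shift 1; bend in shift 1; anneal in shift 2; polish in shift 3; bore in shift 1; cut in shift 5; turn in shift 4.

shift 2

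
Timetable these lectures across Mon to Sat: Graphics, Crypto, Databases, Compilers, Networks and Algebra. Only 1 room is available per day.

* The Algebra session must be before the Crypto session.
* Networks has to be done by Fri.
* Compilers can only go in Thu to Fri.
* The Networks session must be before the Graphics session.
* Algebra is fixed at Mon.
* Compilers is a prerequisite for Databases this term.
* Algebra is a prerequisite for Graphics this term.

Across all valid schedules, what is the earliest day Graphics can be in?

Wed

Precedence pushes Graphics to at least Tue.
Graphics at Wed is achievable: Databases in Sat; Compilers in Thu; Graphics in Wed; Algebra in Mon; Networks in Tue; Crypto in Fri.
Nothing earlier works — the capacity limit rule out every day before Wed.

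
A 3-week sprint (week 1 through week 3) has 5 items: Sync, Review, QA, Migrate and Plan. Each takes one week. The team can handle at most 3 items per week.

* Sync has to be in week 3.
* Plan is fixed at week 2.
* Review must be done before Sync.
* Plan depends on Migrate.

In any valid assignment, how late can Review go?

Downstream work caps Review at week 2.
Review at week 2 is achievable: Review -> week 2; QA -> week 1; Sync -> week 3; Migrate -> week 1; Plan -> week 2.

week 2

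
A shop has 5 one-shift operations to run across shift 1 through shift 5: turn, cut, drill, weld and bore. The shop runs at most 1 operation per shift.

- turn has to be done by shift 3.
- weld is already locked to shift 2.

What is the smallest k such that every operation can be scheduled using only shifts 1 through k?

5

With at most 1 per shift and 5 operations, at least 5 shifts are needed.
weld can't be placed before shift 2, so the schedule must run through at least shift 2.
5 works (last occupied shift: shift 5): for example turn -> shift 1, weld -> shift 2, bore -> shift 5, cut -> shift 3, drill -> shift 4.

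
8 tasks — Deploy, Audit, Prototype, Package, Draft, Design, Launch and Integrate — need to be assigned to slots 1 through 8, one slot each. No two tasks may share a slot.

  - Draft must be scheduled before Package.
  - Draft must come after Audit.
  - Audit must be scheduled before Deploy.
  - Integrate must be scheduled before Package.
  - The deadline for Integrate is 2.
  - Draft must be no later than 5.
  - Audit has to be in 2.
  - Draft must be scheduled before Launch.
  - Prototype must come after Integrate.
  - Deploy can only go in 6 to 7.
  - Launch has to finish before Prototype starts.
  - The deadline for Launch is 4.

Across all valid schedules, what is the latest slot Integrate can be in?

Integrate's own window allows nothing later than 2.
Integrate at 1 is achievable: Package -> 7; Design -> 8; Launch -> 4; Deploy -> 6; Audit -> 2; Draft -> 3; Integrate -> 1; Prototype -> 5.
Nothing later works — the capacity limit rule out every slot after 1.

1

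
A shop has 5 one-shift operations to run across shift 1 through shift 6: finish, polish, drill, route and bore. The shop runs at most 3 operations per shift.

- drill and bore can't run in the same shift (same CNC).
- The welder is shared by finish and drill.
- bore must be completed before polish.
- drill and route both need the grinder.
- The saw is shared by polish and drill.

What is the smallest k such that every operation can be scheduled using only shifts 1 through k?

3 shifts

The precedence chain requires at least 2 distinct shifts.
With at most 3 per shift and 5 operations, at least 2 shifts are needed.
Could 2 shifts be enough, i.e. nothing placed later than shift 2? No: polish must come after bore (at shift 1 or later) → {shift 2}; bore must come before polish (at shift 2 or earlier) → {shift 1}; drill can't share with polish (shift 2) → {shift 1}; bore can't share with drill (shift 1) → nothing is left.
So 2 shifts is not enough.
3 works (last occupied shift: shift 3): for example finish=shift 1, route=shift 1, drill=shift 3, polish=shift 2, bore=shift 1.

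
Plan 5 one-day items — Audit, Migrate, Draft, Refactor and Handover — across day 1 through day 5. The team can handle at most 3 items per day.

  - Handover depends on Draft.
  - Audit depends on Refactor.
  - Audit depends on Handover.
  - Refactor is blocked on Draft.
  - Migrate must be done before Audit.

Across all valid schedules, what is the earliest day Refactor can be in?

Precedence pushes Refactor to at least day 2; downstream work caps Refactor at day 4.
Refactor at day 2 is achievable: Migrate -> day 1; Draft -> day 1; Refactor -> day 2; Audit -> day 3; Handover -> day 2.

day 2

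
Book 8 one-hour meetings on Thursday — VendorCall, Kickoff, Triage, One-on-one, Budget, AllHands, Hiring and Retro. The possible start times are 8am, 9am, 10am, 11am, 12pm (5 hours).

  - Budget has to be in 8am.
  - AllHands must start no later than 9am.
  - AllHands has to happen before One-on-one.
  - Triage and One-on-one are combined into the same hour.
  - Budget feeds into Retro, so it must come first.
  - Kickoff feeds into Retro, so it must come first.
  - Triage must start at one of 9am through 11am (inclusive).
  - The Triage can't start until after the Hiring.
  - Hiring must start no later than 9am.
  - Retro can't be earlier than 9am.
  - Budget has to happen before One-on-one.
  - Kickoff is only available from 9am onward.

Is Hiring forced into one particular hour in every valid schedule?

Hiring can be 8am (e.g. Kickoff in 9am; Hiring in 8am; VendorCall in 8am; Retro in 10am; One-on-one in 9am; AllHands in 8am; Budget in 8am; Triage in 9am) or 9am (e.g. Kickoff in 9am, Triage in 10am, VendorCall in 8am, Retro in 10am, One-on-one in 10am, Hiring in 9am, AllHands in 8am, Budget in 8am).

No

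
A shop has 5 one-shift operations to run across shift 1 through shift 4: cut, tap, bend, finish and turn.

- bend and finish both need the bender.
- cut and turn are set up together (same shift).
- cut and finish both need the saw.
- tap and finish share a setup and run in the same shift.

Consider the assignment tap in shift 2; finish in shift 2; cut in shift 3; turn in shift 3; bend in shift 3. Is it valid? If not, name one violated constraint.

cut and turn are set up together (same shift) — holds.
cut and finish both need the saw — holds.
tap and finish share a setup and run in the same shift — holds.
bend and finish both need the bender — holds.

Valid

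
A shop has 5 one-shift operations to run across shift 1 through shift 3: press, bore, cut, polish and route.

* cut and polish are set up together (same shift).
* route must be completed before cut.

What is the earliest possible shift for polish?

shift 2

Polish must be in the same shift as cut, which can't be before shift 2, so polish is at least shift 2.
polish at shift 2 is achievable: polish=shift 2; bore=shift 1; cut=shift 2; route=shift 1; press=shift 1.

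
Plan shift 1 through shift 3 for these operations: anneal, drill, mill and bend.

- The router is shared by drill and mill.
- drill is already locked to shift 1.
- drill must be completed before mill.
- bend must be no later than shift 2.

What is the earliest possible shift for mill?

Precedence pushes mill to at least shift 2.
mill at shift 2 is achievable: drill in shift 1, bend in shift 1, mill in shift 2, anneal in shift 1.

shift 2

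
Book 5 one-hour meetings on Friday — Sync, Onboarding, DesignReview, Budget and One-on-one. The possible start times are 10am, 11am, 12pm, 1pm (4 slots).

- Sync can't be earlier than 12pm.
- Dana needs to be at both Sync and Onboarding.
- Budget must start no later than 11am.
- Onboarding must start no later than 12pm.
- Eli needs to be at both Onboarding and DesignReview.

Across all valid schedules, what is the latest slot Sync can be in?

1pm

Sync is available from 12pm.
Sync at 1pm is achievable: One-on-one in 10am, DesignReview in 11am, Onboarding in 10am, Sync in 1pm, Budget in 10am.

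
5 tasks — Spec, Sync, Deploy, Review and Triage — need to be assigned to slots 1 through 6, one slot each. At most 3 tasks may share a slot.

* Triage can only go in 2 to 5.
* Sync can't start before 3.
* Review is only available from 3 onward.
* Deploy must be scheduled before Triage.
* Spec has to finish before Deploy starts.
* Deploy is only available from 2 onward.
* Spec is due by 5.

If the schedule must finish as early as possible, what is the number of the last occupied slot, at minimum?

slot 3

The precedence chain requires at least 3 distinct slots.
With at most 3 per slot and 5 tasks, at least 2 slots are needed.
3 works (last occupied slot: 3): for example Review=3, Sync=3, Deploy=2, Spec=1, Triage=3.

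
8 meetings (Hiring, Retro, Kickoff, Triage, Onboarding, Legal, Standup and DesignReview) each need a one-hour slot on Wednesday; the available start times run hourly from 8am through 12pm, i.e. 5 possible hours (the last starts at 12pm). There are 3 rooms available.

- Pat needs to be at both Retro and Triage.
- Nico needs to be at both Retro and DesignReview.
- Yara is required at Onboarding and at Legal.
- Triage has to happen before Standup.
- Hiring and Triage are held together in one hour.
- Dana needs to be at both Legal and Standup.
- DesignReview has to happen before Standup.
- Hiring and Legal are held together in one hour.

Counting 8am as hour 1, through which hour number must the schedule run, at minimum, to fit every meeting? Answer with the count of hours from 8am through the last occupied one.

The precedence chain requires at least 2 distinct hours.
With at most 3 per hour and 8 meetings, at least 3 hours are needed.
3 works (last occupied hour: 10am): for example Standup=10am; DesignReview=9am; Hiring=8am; Retro=10am; Triage=8am; Kickoff=9am; Legal=8am; Onboarding=9am.

3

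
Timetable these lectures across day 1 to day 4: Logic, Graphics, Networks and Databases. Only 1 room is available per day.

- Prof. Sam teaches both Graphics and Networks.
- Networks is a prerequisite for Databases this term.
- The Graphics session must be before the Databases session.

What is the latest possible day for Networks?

Downstream work caps Networks at day 3.
Networks at day 3 is achievable: Databases=day 4, Logic=day 2, Networks=day 3, Graphics=day 1.

day 3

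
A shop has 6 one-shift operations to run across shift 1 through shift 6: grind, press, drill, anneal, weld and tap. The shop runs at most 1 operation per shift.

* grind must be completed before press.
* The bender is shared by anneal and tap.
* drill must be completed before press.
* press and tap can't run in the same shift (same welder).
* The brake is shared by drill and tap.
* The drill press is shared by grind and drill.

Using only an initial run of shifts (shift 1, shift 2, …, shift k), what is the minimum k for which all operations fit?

The precedence chain requires at least 2 distinct shifts.
With at most 1 per shift and 6 operations, at least 6 shifts are needed.
6 works (last occupied shift: shift 6): for example drill in shift 2; tap in shift 6; weld in shift 5; anneal in shift 4; grind in shift 1; press in shift 3.

6 shifts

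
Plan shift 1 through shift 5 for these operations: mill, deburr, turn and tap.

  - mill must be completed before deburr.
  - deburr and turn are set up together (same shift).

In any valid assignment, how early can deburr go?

Precedence pushes deburr to at least shift 2.
deburr at shift 2 is achievable: turn -> shift 2; deburr -> shift 2; mill -> shift 1; tap -> shift 1.

shift 2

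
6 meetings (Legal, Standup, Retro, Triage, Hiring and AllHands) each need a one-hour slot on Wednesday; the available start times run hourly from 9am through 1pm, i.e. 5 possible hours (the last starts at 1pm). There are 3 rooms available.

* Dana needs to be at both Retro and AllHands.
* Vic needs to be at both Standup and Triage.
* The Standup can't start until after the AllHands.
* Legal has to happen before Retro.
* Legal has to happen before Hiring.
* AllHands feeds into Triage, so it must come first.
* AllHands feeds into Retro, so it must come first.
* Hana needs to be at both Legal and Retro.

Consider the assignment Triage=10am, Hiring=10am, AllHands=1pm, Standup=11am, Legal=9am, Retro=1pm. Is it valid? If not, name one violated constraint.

The Standup can't start until after the AllHands — violated.
Vic needs to be at both Standup and Triage — holds.
AllHands feeds into Retro, so it must come first — violated.
Legal has to happen before Hiring — holds.
Hana needs to be at both Legal and Retro — holds.
AllHands feeds into Triage, so it must come first — violated.
Dana needs to be at both Retro and AllHands — violated.
There are 3 rooms available — holds.
Legal has to happen before Retro — holds.

No. AllHands feeds into Triage, so it must come first is not satisfied.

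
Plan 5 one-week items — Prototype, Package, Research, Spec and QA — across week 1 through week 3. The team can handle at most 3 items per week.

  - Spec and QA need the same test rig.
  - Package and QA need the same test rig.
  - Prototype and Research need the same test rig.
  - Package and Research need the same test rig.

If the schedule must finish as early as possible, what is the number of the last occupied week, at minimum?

With at most 3 per week and 5 work items, at least 2 weeks are needed.
2 works (last occupied week: week 2): for example Research=week 2, Package=week 1, Spec=week 1, QA=week 2, Prototype=week 1.

week 2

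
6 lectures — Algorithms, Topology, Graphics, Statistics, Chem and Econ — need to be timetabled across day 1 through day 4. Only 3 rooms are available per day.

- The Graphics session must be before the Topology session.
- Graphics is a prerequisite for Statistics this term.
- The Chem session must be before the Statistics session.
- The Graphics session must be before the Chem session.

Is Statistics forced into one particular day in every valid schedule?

Statistics can be day 3 (e.g. Chem in day 2, Graphics in day 1, Algorithms in day 1, Statistics in day 3, Econ in day 1, Topology in day 2) or day 4 (e.g. Chem in day 2, Econ in day 1, Topology in day 2, Statistics in day 4, Graphics in day 1, Algorithms in day 1).

No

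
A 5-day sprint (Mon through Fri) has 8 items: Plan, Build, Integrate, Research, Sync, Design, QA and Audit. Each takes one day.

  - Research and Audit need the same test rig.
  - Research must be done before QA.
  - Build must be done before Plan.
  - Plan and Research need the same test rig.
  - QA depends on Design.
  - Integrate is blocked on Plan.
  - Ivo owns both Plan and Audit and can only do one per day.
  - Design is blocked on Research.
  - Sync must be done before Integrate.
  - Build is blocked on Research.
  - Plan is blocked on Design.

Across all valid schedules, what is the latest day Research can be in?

Downstream work caps Research at Tue.
Research at Tue is achievable: Design -> Wed, Sync -> Mon, QA -> Thu, Integrate -> Fri, Audit -> Mon, Plan -> Thu, Research -> Tue, Build -> Wed.

Tue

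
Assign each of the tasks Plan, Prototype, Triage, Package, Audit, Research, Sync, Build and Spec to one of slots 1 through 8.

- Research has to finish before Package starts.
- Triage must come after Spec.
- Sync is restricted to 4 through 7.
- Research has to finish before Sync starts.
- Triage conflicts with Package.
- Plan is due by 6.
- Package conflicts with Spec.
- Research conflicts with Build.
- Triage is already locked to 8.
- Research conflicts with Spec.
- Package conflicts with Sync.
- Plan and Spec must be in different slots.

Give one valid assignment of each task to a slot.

Spec in 3; Triage in 8; Audit in 1; Research in 1; Build in 2; Prototype in 1; Plan in 1; Package in 2; Sync in 4

Checking: Spec(3) before Triage(8); Research(1) before Package(2); Research(1) before Sync(4); Package(2) != Sync(4); Triage(8) != Package(2); Package(2) != Spec(3); Plan(1) != Spec(3); Research(1) != Spec(3); Research(1) != Build(2); Plan=1 in [1,6]; Sync=4 in [4,7]; Triage=8 in [8,8].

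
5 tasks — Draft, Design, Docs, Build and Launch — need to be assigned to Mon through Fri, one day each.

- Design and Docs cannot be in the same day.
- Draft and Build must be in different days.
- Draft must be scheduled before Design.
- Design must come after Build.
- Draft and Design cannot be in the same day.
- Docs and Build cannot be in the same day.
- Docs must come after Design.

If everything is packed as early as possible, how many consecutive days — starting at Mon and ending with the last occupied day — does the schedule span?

The precedence chain requires at least 3 distinct days.
Could 3 days be enough, i.e. nothing placed later than Wed? No: Docs must come after Design (at Mon or later) → {Tue, Wed}; Design must come before Docs (at Wed or earlier) → {Mon, Tue}; Design must come after Build (at Mon or later) → {Tue}; Build must come before Design (at Tue or earlier) → {Mon}; Draft must come before Design (at Tue or earlier) → {Mon}; Build can't share with Draft (Mon) → nothing is left.
So 3 days is not enough.
4 works (last occupied day: Thu): for example Design -> Wed; Build -> Tue; Docs -> Thu; Launch -> Mon; Draft -> Mon.

4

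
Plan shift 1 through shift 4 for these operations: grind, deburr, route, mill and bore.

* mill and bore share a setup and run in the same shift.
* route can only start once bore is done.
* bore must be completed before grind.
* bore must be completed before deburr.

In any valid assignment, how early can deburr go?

shift 2

Precedence pushes deburr to at least shift 2.
deburr at shift 2 is achievable: deburr -> shift 2; bore -> shift 1; grind -> shift 2; route -> shift 2; mill -> shift 1.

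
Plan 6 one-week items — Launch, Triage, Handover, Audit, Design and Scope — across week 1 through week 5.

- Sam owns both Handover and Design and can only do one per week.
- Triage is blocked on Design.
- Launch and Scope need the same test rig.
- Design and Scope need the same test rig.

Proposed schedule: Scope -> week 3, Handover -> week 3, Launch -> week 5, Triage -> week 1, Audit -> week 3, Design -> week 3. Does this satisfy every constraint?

Triage is blocked on Design — violated.
Design and Scope need the same test rig — violated.
Launch and Scope need the same test rig — holds.
Sam owns both Handover and Design and can only do one per week — violated.

No. Triage is blocked on Design is not satisfied.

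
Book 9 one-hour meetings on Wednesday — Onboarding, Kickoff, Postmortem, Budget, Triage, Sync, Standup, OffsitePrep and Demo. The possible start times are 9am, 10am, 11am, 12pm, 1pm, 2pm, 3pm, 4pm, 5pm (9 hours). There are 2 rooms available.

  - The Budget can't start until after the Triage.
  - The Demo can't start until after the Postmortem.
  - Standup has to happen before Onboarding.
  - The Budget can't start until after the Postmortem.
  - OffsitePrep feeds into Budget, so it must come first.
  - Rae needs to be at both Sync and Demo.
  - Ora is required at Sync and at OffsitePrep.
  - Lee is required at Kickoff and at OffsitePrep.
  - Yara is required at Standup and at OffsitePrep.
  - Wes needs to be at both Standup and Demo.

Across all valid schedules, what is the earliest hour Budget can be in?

Precedence pushes Budget to at least 10am.
Budget at 11am is achievable: Triage=10am; Demo=12pm; Postmortem=9am; Standup=9am; OffsitePrep=10am; Kickoff=12pm; Sync=1pm; Onboarding=11am; Budget=11am.
Nothing earlier works — the conflict and capacity constraints rule out every hour before 11am.

11am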